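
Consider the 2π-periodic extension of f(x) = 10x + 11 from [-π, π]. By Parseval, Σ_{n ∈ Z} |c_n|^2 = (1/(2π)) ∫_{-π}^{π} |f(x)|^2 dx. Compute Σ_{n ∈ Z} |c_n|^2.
Σ |c_n|^2 = 100π^2/3 + 121

Expand and integrate term by term over [-π, π]:
  ∫ (10x)^2 dx = 100·(2π^3/3); ∫ 2·10·(11)·x dx = 0 (odd integrand); ∫ 11^2 dx = 121·2π.
So (1/(2π)) ∫_{-π}^{π} (10x + 11)^2 dx = 100π^2/3 + 121 = 100π^2/3 + 121.
Parseval ⇒ Σ |c_n|^2 = 100π^2/3 + 121.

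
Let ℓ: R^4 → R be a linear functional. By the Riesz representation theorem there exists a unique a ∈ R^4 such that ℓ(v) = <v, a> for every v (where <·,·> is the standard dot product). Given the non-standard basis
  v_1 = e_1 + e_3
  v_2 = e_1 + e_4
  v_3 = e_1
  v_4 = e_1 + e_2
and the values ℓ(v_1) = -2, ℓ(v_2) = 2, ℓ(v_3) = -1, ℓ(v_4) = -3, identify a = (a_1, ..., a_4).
a = (-1, -2, -1, 3)

Write a = (a_1, ..., a_4) in the standard basis. For each basis vector v_i, ℓ(v_i) = <v_i, a> is a linear equation in the a_j's. Collect the n equations into a matrix system V a = ℓ, where row i of V is v_i (expressed in the standard basis). Since V is invertible (lower-triangular with 1s on the diagonal, up to permutation), solve by back-substitution:
  V =
[[1, 0, 1, 0],
 [1, 0, 0, 1],
 [1, 0, 0, 0],
 [1, 1, 0, 0]]
  V a = (-2, 2, -1, -3)
Solving gives a = (-1, -2, -1, 3).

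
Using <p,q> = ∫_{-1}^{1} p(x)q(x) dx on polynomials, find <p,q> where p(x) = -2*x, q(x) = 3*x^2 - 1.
<p,q> = 0

Expand the product: p(x)·q(x) = -6*x^3 + 2*x.
∫_{-1}^{1} of each monomial x^k gives [2/(k+1) if k even, 0 if k odd]. Integrating term-by-term (or equivalently evaluating the antiderivative F(x) = -3*x^4/2 + x^2 at the endpoints):
  F(1) − F(−1) = -1/2 − (-1/2) = 0.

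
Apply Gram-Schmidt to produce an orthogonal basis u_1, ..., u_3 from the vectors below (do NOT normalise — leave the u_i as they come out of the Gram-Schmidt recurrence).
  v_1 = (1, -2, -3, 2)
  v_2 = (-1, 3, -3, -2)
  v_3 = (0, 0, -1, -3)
Orthogonal basis:
  u_1 = (1, -2, -3, 2)
  u_2 = (-8/9, 25/9, -10/3, -16/9)
  u_3 = (207/410, -57/41, -19/82, -408/205)

Apply the Gram-Schmidt recurrence
  u_1 = v_1
  u_i = v_i − Σ_{j<i} ((v_i · u_j) / (u_j · u_j)) · u_j.

Step by step this gives:
  u_1 = (1, -2, -3, 2)
  u_2 = (-8/9, 25/9, -10/3, -16/9)
  u_3 = (207/410, -57/41, -19/82, -408/205)

Orthogonality check:
  u_2 · u_1 = 0 (should be 0)
  u_3 · u_1 = 0 (should be 0)
  u_3 · u_2 = 0 (should be 0)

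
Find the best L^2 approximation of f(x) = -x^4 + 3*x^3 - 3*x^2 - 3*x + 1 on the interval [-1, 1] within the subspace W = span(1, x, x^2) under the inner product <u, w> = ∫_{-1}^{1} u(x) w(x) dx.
g(x) = -27*x^2/7 - 6*x/5 + 38/35

The best approximation g ∈ W is the orthogonal projection of f onto W. Writing g = a_0 + a_1 x + a_2 x^2, the coefficients solve the normal equations G · a = b where
  G_{ij} = <φ_i, φ_j> and b_i = <f, φ_i>, with φ_0 = 1, φ_1 = x, φ_2 = x^2.
G =
  [2, 0, 2/3]
  [0, 2/3, 0]
  [2/3, 0, 2/5],
b = (-2/5, -4/5, -86/105).
Solving gives a_0 = 38/35, a_1 = -6/5, a_2 = -27/7, so
  g(x) = -27*x^2/7 - 6*x/5 + 38/35.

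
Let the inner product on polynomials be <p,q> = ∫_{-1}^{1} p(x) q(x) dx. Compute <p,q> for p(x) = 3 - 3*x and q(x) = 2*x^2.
<p,q> = 4

Expand the product: p(x)·q(x) = -6*x^3 + 6*x^2.
∫_{-1}^{1} of each monomial x^k gives [2/(k+1) if k even, 0 if k odd]. Integrating term-by-term (or equivalently evaluating the antiderivative F(x) = -3*x^4/2 + 2*x^3 at the endpoints):
  F(1) − F(−1) = 1/2 − (-7/2) = 4.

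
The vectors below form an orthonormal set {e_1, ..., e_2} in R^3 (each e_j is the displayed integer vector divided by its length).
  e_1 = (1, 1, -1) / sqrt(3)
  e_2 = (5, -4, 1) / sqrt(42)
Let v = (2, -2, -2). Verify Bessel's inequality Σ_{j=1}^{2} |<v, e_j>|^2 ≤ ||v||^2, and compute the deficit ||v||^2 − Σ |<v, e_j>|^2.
Σ |<v, e_j>|^2 = 52/7; ||v||^2 = 12; deficit = 32/7

Write each e_j = u_j / sqrt(<u_j, u_j>) where u_j is the displayed integer vector. Then <v, e_j> = <v, u_j> / sqrt(<u_j, u_j>), so |<v, e_j>|^2 = <v, u_j>^2 / <u_j, u_j>.
Coefficients: <v, e_1> = 2/sqrt(3), <v, e_2> = 16/sqrt(42).
Square and sum: Σ |<v, e_j>|^2 = 52/7.
Compute ||v||^2 = v·v = 12.
Deficit = 12 − 52/7 = 32/7 ≥ 0, confirming Bessel's inequality. (The deficit equals ||v − Σ <v,e_j> e_j||^2, the squared distance from v to span{e_j}.)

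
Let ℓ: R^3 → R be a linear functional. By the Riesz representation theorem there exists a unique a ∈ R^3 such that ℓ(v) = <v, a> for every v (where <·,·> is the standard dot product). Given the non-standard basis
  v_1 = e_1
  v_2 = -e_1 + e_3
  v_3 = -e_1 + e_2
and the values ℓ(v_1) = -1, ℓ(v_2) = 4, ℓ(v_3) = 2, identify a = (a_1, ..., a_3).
a = (-1, 1, 3)

Write a = (a_1, ..., a_3) in the standard basis. For each basis vector v_i, ℓ(v_i) = <v_i, a> is a linear equation in the a_j's. Collect the n equations into a matrix system V a = ℓ, where row i of V is v_i (expressed in the standard basis). Since V is invertible (lower-triangular with 1s on the diagonal, up to permutation), solve by back-substitution:
  V =
[[1, 0, 0],
 [-1, 0, 1],
 [-1, 1, 0]]
  V a = (-1, 4, 2)
Solving gives a = (-1, 1, 3).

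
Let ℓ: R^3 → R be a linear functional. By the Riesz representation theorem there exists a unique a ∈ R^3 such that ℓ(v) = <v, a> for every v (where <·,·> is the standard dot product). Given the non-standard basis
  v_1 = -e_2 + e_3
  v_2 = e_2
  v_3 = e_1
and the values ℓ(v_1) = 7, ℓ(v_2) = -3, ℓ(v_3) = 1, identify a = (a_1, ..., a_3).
a = (1, -3, 4)

Write a = (a_1, ..., a_3) in the standard basis. For each basis vector v_i, ℓ(v_i) = <v_i, a> is a linear equation in the a_j's. Collect the n equations into a matrix system V a = ℓ, where row i of V is v_i (expressed in the standard basis). Since V is invertible (lower-triangular with 1s on the diagonal, up to permutation), solve by back-substitution:
  V =
[[0, -1, 1],
 [0, 1, 0],
 [1, 0, 0]]
  V a = (7, -3, 1)
Solving gives a = (1, -3, 4).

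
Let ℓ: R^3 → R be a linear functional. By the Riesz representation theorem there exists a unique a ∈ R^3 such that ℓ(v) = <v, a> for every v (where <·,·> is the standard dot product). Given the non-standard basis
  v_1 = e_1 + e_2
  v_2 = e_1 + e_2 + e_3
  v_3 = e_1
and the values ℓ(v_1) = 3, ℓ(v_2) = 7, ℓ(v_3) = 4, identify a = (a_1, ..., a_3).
a = (4, -1, 4)

Write a = (a_1, ..., a_3) in the standard basis. For each basis vector v_i, ℓ(v_i) = <v_i, a> is a linear equation in the a_j's. Collect the n equations into a matrix system V a = ℓ, where row i of V is v_i (expressed in the standard basis). Since V is invertible (lower-triangular with 1s on the diagonal, up to permutation), solve by back-substitution:
  V =
[[1, 1, 0],
 [1, 1, 1],
 [1, 0, 0]]
  V a = (3, 7, 4)
Solving gives a = (4, -1, 4).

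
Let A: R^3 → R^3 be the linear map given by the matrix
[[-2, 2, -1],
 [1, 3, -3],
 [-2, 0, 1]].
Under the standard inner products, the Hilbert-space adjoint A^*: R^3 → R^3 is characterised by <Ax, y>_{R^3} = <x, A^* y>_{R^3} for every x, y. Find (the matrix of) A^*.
A^* = A^T =
[[-2, 1, -2],
 [2, 3, 0],
 [-1, -3, 1]]

For real matrices with standard dot products, the defining identity <Ax, y> = <x, A^* y> gives (Ax)^T y = x^T (A^*) y, i.e. x^T A^T y = x^T (A^*) y. Since this holds for all x, y, we must have A^* = A^T. Therefore
A^* =
[[-2, 1, -2],
 [2, 3, 0],
 [-1, -3, 1]].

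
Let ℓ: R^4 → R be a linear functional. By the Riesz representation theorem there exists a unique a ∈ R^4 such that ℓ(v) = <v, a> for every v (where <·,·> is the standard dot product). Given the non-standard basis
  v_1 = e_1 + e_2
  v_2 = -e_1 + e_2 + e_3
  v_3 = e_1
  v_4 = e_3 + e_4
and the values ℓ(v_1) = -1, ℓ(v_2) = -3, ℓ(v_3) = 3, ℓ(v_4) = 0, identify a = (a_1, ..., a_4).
a = (3, -4, 4, -4)

Write a = (a_1, ..., a_4) in the standard basis. For each basis vector v_i, ℓ(v_i) = <v_i, a> is a linear equation in the a_j's. Collect the n equations into a matrix system V a = ℓ, where row i of V is v_i (expressed in the standard basis). Since V is invertible (lower-triangular with 1s on the diagonal, up to permutation), solve by back-substitution:
  V =
[[1, 1, 0, 0],
 [-1, 1, 1, 0],
 [1, 0, 0, 0],
 [0, 0, 1, 1]]
  V a = (-1, -3, 3, 0)
Solving gives a = (3, -4, 4, -4).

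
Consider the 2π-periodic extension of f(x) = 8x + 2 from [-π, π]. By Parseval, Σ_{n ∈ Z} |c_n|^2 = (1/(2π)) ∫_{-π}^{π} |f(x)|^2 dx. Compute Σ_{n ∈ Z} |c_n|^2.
Σ |c_n|^2 = 64π^2/3 + 4

Expand and integrate term by term over [-π, π]:
  ∫ (8x)^2 dx = 64·(2π^3/3); ∫ 2·8·(2)·x dx = 0 (odd integrand); ∫ 2^2 dx = 4·2π.
So (1/(2π)) ∫_{-π}^{π} (8x + 2)^2 dx = 64π^2/3 + 4 = 64π^2/3 + 4.
Parseval ⇒ Σ |c_n|^2 = 64π^2/3 + 4.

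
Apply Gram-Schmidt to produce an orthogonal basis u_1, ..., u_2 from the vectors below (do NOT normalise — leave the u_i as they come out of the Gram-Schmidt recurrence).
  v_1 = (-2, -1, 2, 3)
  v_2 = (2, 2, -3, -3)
Orthogonal basis:
  u_1 = (-2, -1, 2, 3)
  u_2 = (-1/3, 5/6, -2/3, 1/2)

Apply the Gram-Schmidt recurrence
  u_1 = v_1
  u_i = v_i − Σ_{j<i} ((v_i · u_j) / (u_j · u_j)) · u_j.

Step by step this gives:
  u_1 = (-2, -1, 2, 3)
  u_2 = (-1/3, 5/6, -2/3, 1/2)

Orthogonality check:
  u_2 · u_1 = 0 (should be 0)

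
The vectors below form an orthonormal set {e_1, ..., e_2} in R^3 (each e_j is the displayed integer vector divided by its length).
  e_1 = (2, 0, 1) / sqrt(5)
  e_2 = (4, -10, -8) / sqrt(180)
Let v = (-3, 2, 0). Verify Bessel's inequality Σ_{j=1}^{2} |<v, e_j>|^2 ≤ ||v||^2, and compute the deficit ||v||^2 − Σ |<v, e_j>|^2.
Σ |<v, e_j>|^2 = 116/9; ||v||^2 = 13; deficit = 1/9

Write each e_j = u_j / sqrt(<u_j, u_j>) where u_j is the displayed integer vector. Then <v, e_j> = <v, u_j> / sqrt(<u_j, u_j>), so |<v, e_j>|^2 = <v, u_j>^2 / <u_j, u_j>.
Coefficients: <v, e_1> = -6/sqrt(5), <v, e_2> = -32/sqrt(180).
Square and sum: Σ |<v, e_j>|^2 = 116/9.
Compute ||v||^2 = v·v = 13.
Deficit = 13 − 116/9 = 1/9 ≥ 0, confirming Bessel's inequality. (The deficit equals ||v − Σ <v,e_j> e_j||^2, the squared distance from v to span{e_j}.)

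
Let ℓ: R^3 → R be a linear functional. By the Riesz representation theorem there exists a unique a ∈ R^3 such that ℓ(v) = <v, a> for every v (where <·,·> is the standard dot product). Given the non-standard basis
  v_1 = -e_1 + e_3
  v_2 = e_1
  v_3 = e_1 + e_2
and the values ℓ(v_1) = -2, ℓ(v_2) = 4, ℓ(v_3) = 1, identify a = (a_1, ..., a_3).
a = (4, -3, 2)

Write a = (a_1, ..., a_3) in the standard basis. For each basis vector v_i, ℓ(v_i) = <v_i, a> is a linear equation in the a_j's. Collect the n equations into a matrix system V a = ℓ, where row i of V is v_i (expressed in the standard basis). Since V is invertible (lower-triangular with 1s on the diagonal, up to permutation), solve by back-substitution:
  V =
[[-1, 0, 1],
 [1, 0, 0],
 [1, 1, 0]]
  V a = (-2, 4, 1)
Solving gives a = (4, -3, 2).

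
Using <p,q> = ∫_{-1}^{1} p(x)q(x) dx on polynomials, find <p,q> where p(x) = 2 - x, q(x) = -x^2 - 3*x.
<p,q> = 2/3

Expand the product: p(x)·q(x) = x^3 + x^2 - 6*x.
∫_{-1}^{1} of each monomial x^k gives [2/(k+1) if k even, 0 if k odd]. Integrating term-by-term (or equivalently evaluating the antiderivative F(x) = x^4/4 + x^3/3 - 3*x^2 at the endpoints):
  F(1) − F(−1) = -29/12 − (-37/12) = 2/3.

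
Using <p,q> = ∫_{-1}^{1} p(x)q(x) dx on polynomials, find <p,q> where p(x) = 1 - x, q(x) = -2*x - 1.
<p,q> = -2/3

Expand the product: p(x)·q(x) = 2*x^2 - x - 1.
∫_{-1}^{1} of each monomial x^k gives [2/(k+1) if k even, 0 if k odd]. Integrating term-by-term (or equivalently evaluating the antiderivative F(x) = 2*x^3/3 - x^2/2 - x at the endpoints):
  F(1) − F(−1) = -5/6 − (-1/6) = -2/3.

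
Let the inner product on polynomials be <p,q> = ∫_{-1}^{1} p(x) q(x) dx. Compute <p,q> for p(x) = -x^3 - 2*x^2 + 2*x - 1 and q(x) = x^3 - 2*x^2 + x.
<p,q> = 92/21

Expand the product: p(x)·q(x) = -x^6 + 5*x^4 - 7*x^3 + 4*x^2 - x.
∫_{-1}^{1} of each monomial x^k gives [2/(k+1) if k even, 0 if k odd]. Integrating term-by-term (or equivalently evaluating the antiderivative F(x) = -x^7/7 + x^5 - 7*x^4/4 + 4*x^3/3 - x^2/2 at the endpoints):
  F(1) − F(−1) = -5/84 − (-373/84) = 92/21.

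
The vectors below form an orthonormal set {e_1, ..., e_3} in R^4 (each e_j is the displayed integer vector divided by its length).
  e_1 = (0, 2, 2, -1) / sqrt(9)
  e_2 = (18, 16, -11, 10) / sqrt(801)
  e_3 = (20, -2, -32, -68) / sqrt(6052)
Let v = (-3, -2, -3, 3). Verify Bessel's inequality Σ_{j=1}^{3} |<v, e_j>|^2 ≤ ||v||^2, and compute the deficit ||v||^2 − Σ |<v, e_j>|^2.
Σ |<v, e_j>|^2 = 406/17; ||v||^2 = 31; deficit = 121/17

Write each e_j = u_j / sqrt(<u_j, u_j>) where u_j is the displayed integer vector. Then <v, e_j> = <v, u_j> / sqrt(<u_j, u_j>), so |<v, e_j>|^2 = <v, u_j>^2 / <u_j, u_j>.
Coefficients: <v, e_1> = -13/sqrt(9), <v, e_2> = -23/sqrt(801), <v, e_3> = -164/sqrt(6052).
Square and sum: Σ |<v, e_j>|^2 = 406/17.
Compute ||v||^2 = v·v = 31.
Deficit = 31 − 406/17 = 121/17 ≥ 0, confirming Bessel's inequality. (The deficit equals ||v − Σ <v,e_j> e_j||^2, the squared distance from v to span{e_j}.)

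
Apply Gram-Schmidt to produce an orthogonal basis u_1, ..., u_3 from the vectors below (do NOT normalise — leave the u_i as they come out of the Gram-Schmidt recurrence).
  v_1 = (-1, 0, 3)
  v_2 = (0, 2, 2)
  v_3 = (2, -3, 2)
Orthogonal basis:
  u_1 = (-1, 0, 3)
  u_2 = (3/5, 2, 1/5)
  u_3 = (3, -1, 1)

Apply the Gram-Schmidt recurrence
  u_1 = v_1
  u_i = v_i − Σ_{j<i} ((v_i · u_j) / (u_j · u_j)) · u_j.

Step by step this gives:
  u_1 = (-1, 0, 3)
  u_2 = (3/5, 2, 1/5)
  u_3 = (3, -1, 1)

Orthogonality check:
  u_2 · u_1 = 0 (should be 0)
  u_3 · u_1 = 0 (should be 0)
  u_3 · u_2 = 0 (should be 0)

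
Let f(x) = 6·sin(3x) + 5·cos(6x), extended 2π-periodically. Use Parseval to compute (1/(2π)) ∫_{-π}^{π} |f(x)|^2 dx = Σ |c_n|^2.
Σ |c_n|^2 = 61/2

Expand |f|^2 and use orthogonality of {sin(nx), cos(mx)} on [-π, π]:
  ∫_{-π}^{π} sin(nx)^2 dx = π, ∫ cos(mx)^2 dx = π, and cross terms integrate to 0.
So ∫_{-π}^{π} f(x)^2 dx = 6^2 · π + 5^2 · π = (36 + 25)π.
Divide by 2π: (36 + 25)/2 = 61/2.
By Parseval, this equals Σ |c_n|^2.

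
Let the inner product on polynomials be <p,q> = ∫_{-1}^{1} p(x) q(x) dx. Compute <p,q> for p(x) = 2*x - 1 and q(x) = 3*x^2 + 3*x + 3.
<p,q> = -4

Expand the product: p(x)·q(x) = 6*x^3 + 3*x^2 + 3*x - 3.
∫_{-1}^{1} of each monomial x^k gives [2/(k+1) if k even, 0 if k odd]. Integrating term-by-term (or equivalently evaluating the antiderivative F(x) = 3*x^4/2 + x^3 + 3*x^2/2 - 3*x at the endpoints):
  F(1) − F(−1) = 1 − (5) = -4.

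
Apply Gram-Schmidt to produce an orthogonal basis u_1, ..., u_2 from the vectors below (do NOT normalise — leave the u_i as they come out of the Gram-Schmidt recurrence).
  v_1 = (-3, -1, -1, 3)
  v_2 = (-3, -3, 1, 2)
Orthogonal basis:
  u_1 = (-3, -1, -1, 3)
  u_2 = (-9/20, -43/20, 37/20, -11/20)

Apply the Gram-Schmidt recurrence
  u_1 = v_1
  u_i = v_i − Σ_{j<i} ((v_i · u_j) / (u_j · u_j)) · u_j.

Step by step this gives:
  u_1 = (-3, -1, -1, 3)
  u_2 = (-9/20, -43/20, 37/20, -11/20)

Orthogonality check:
  u_2 · u_1 = 0 (should be 0)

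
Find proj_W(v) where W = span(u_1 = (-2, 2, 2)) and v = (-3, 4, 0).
proj_W(v) = (-7/3, 7/3, 7/3)

Set up U = [u_1 | ... | u_1] ∈ R^(3×1). The projector onto W = col(U) is P = U (U^T U)^(-1) U^T.
Compute U^T U =
  [12],
and U^T v = (14).
Solve U^T U · c = U^T v for the coefficients: c = (7/6). The projection is proj_W(v) = U c.
Check: (v - proj_W(v)) · u_1 = 0  (should be 0).
Result: proj_W(v) = (-7/3, 7/3, 7/3).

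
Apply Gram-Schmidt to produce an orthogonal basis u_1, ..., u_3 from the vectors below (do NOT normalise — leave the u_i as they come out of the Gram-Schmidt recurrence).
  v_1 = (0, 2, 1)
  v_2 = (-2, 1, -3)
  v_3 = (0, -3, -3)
Orthogonal basis:
  u_1 = (0, 2, 1)
  u_2 = (-2, 7/5, -14/5)
  u_3 = (14/23, 4/23, -8/23)

Apply the Gram-Schmidt recurrence
  u_1 = v_1
  u_i = v_i − Σ_{j<i} ((v_i · u_j) / (u_j · u_j)) · u_j.

Step by step this gives:
  u_1 = (0, 2, 1)
  u_2 = (-2, 7/5, -14/5)
  u_3 = (14/23, 4/23, -8/23)

Orthogonality check:
  u_2 · u_1 = 0 (should be 0)
  u_3 · u_1 = 0 (should be 0)
  u_3 · u_2 = 0 (should be 0)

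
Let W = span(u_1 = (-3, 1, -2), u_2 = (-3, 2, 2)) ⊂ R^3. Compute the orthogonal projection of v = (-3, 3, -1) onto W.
proj_W(v) = (-11/3, 5/3, -2/3)

Set up U = [u_1 | ... | u_2] ∈ R^(3×2). The projector onto W = col(U) is P = U (U^T U)^(-1) U^T.
Compute U^T U =
  [14, 7]
  [7, 17],
and U^T v = (14, 13).
Solve U^T U · c = U^T v for the coefficients: c = (7/9, 4/9). The projection is proj_W(v) = U c.
Check: (v - proj_W(v)) · u_1 = 0  (should be 0).
Check: (v - proj_W(v)) · u_2 = 0  (should be 0).
Result: proj_W(v) = (-11/3, 5/3, -2/3).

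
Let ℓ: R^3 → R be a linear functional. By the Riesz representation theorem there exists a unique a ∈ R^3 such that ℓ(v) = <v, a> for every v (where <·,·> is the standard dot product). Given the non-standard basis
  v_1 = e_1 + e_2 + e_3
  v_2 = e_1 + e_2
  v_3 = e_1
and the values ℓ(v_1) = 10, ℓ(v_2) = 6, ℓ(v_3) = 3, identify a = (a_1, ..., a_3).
a = (3, 3, 4)

Write a = (a_1, ..., a_3) in the standard basis. For each basis vector v_i, ℓ(v_i) = <v_i, a> is a linear equation in the a_j's. Collect the n equations into a matrix system V a = ℓ, where row i of V is v_i (expressed in the standard basis). Since V is invertible (lower-triangular with 1s on the diagonal, up to permutation), solve by back-substitution:
  V =
[[1, 1, 1],
 [1, 1, 0],
 [1, 0, 0]]
  V a = (10, 6, 3)
Solving gives a = (3, 3, 4).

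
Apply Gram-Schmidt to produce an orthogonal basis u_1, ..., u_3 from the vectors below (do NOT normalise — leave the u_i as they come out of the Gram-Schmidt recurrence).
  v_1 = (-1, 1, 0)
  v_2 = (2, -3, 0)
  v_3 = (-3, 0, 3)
Orthogonal basis:
  u_1 = (-1, 1, 0)
  u_2 = (-1/2, -1/2, 0)
  u_3 = (0, 0, 3)

Apply the Gram-Schmidt recurrence
  u_1 = v_1
  u_i = v_i − Σ_{j<i} ((v_i · u_j) / (u_j · u_j)) · u_j.

Step by step this gives:
  u_1 = (-1, 1, 0)
  u_2 = (-1/2, -1/2, 0)
  u_3 = (0, 0, 3)

Orthogonality check:
  u_2 · u_1 = 0 (should be 0)
  u_3 · u_1 = 0 (should be 0)
  u_3 · u_2 = 0 (should be 0)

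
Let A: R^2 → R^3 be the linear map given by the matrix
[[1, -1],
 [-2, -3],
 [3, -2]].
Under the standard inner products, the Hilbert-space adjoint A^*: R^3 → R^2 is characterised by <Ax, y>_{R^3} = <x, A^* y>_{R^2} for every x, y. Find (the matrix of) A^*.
A^* = A^T =
[[1, -2, 3],
 [-1, -3, -2]]

For real matrices with standard dot products, the defining identity <Ax, y> = <x, A^* y> gives (Ax)^T y = x^T (A^*) y, i.e. x^T A^T y = x^T (A^*) y. Since this holds for all x, y, we must have A^* = A^T. Therefore
A^* =
[[1, -2, 3],
 [-1, -3, -2]].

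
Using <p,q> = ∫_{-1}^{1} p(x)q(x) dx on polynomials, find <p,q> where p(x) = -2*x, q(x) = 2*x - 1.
<p,q> = -8/3

Expand the product: p(x)·q(x) = -4*x^2 + 2*x.
∫_{-1}^{1} of each monomial x^k gives [2/(k+1) if k even, 0 if k odd]. Integrating term-by-term (or equivalently evaluating the antiderivative F(x) = -4*x^3/3 + x^2 at the endpoints):
  F(1) − F(−1) = -1/3 − (7/3) = -8/3.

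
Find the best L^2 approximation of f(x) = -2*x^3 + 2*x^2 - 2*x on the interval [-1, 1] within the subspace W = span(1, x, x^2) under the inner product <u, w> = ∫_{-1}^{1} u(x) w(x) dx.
g(x) = 2*x^2 - 16*x/5

The best approximation g ∈ W is the orthogonal projection of f onto W. Writing g = a_0 + a_1 x + a_2 x^2, the coefficients solve the normal equations G · a = b where
  G_{ij} = <φ_i, φ_j> and b_i = <f, φ_i>, with φ_0 = 1, φ_1 = x, φ_2 = x^2.
G =
  [2, 0, 2/3]
  [0, 2/3, 0]
  [2/3, 0, 2/5],
b = (4/3, -32/15, 4/5).
Solving gives a_0 = 0, a_1 = -16/5, a_2 = 2, so
  g(x) = 2*x^2 - 16*x/5.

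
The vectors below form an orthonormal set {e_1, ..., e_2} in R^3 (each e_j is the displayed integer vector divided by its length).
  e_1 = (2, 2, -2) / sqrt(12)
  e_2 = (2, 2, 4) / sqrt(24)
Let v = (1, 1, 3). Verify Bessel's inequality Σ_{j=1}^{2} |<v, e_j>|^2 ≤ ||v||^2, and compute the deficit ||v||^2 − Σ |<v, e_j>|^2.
Σ |<v, e_j>|^2 = 11; ||v||^2 = 11; deficit = 0

Write each e_j = u_j / sqrt(<u_j, u_j>) where u_j is the displayed integer vector. Then <v, e_j> = <v, u_j> / sqrt(<u_j, u_j>), so |<v, e_j>|^2 = <v, u_j>^2 / <u_j, u_j>.
Coefficients: <v, e_1> = -2/sqrt(12), <v, e_2> = 16/sqrt(24).
Square and sum: Σ |<v, e_j>|^2 = 11.
Compute ||v||^2 = v·v = 11.
Deficit = 11 − 11 = 0 ≥ 0, confirming Bessel's inequality. (The deficit equals ||v − Σ <v,e_j> e_j||^2, the squared distance from v to span{e_j}.)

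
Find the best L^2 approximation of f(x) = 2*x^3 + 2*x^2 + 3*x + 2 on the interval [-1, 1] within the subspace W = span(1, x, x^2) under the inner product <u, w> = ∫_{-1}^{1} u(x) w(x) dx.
g(x) = 2*x^2 + 21*x/5 + 2

The best approximation g ∈ W is the orthogonal projection of f onto W. Writing g = a_0 + a_1 x + a_2 x^2, the coefficients solve the normal equations G · a = b where
  G_{ij} = <φ_i, φ_j> and b_i = <f, φ_i>, with φ_0 = 1, φ_1 = x, φ_2 = x^2.
G =
  [2, 0, 2/3]
  [0, 2/3, 0]
  [2/3, 0, 2/5],
b = (16/3, 14/5, 32/15).
Solving gives a_0 = 2, a_1 = 21/5, a_2 = 2, so
  g(x) = 2*x^2 + 21*x/5 + 2.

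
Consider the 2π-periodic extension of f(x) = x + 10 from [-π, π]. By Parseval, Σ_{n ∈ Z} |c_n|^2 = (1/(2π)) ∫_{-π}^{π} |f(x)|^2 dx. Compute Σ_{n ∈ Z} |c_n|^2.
Σ |c_n|^2 = π^2/3 + 100

Expand and integrate term by term over [-π, π]:
  ∫ (x)^2 dx = 1·(2π^3/3); ∫ 2·1·(10)·x dx = 0 (odd integrand); ∫ 10^2 dx = 100·2π.
So (1/(2π)) ∫_{-π}^{π} (x + 10)^2 dx = 1π^2/3 + 100 = π^2/3 + 100.
Parseval ⇒ Σ |c_n|^2 = π^2/3 + 100.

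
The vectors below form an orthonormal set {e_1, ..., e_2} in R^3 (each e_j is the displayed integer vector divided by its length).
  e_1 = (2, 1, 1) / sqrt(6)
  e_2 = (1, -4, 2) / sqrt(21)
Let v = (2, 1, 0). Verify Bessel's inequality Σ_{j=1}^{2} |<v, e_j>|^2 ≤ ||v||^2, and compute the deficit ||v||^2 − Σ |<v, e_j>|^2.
Σ |<v, e_j>|^2 = 61/14; ||v||^2 = 5; deficit = 9/14

Write each e_j = u_j / sqrt(<u_j, u_j>) where u_j is the displayed integer vector. Then <v, e_j> = <v, u_j> / sqrt(<u_j, u_j>), so |<v, e_j>|^2 = <v, u_j>^2 / <u_j, u_j>.
Coefficients: <v, e_1> = 5/sqrt(6), <v, e_2> = -2/sqrt(21).
Square and sum: Σ |<v, e_j>|^2 = 61/14.
Compute ||v||^2 = v·v = 5.
Deficit = 5 − 61/14 = 9/14 ≥ 0, confirming Bessel's inequality. (The deficit equals ||v − Σ <v,e_j> e_j||^2, the squared distance from v to span{e_j}.)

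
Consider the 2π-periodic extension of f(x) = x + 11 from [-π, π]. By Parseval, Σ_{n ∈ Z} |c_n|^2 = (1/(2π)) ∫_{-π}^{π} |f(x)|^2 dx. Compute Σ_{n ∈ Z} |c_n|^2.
Σ |c_n|^2 = π^2/3 + 121

Expand and integrate term by term over [-π, π]:
  ∫ (x)^2 dx = 1·(2π^3/3); ∫ 2·1·(11)·x dx = 0 (odd integrand); ∫ 11^2 dx = 121·2π.
So (1/(2π)) ∫_{-π}^{π} (x + 11)^2 dx = 1π^2/3 + 121 = π^2/3 + 121.
Parseval ⇒ Σ |c_n|^2 = π^2/3 + 121.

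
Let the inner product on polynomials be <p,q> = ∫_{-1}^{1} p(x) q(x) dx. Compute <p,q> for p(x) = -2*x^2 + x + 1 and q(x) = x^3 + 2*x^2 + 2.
<p,q> = 22/15

Expand the product: p(x)·q(x) = -2*x^5 - 3*x^4 + 3*x^3 - 2*x^2 + 2*x + 2.
∫_{-1}^{1} of each monomial x^k gives [2/(k+1) if k even, 0 if k odd]. Integrating term-by-term (or equivalently evaluating the antiderivative F(x) = -x^6/3 - 3*x^5/5 + 3*x^4/4 - 2*x^3/3 + x^2 + 2*x at the endpoints):
  F(1) − F(−1) = 43/20 − (41/60) = 22/15.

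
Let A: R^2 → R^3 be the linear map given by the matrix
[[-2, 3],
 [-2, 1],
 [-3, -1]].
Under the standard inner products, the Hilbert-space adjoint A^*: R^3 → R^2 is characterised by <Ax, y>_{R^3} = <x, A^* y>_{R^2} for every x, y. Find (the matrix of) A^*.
A^* = A^T =
[[-2, -2, -3],
 [3, 1, -1]]

For real matrices with standard dot products, the defining identity <Ax, y> = <x, A^* y> gives (Ax)^T y = x^T (A^*) y, i.e. x^T A^T y = x^T (A^*) y. Since this holds for all x, y, we must have A^* = A^T. Therefore
A^* =
[[-2, -2, -3],
 [3, 1, -1]].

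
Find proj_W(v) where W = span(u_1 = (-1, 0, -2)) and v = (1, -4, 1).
proj_W(v) = (3/5, 0, 6/5)

Set up U = [u_1 | ... | u_1] ∈ R^(3×1). The projector onto W = col(U) is P = U (U^T U)^(-1) U^T.
Compute U^T U =
  [5],
and U^T v = (-3).
Solve U^T U · c = U^T v for the coefficients: c = (-3/5). The projection is proj_W(v) = U c.
Check: (v - proj_W(v)) · u_1 = 0  (should be 0).
Result: proj_W(v) = (3/5, 0, 6/5).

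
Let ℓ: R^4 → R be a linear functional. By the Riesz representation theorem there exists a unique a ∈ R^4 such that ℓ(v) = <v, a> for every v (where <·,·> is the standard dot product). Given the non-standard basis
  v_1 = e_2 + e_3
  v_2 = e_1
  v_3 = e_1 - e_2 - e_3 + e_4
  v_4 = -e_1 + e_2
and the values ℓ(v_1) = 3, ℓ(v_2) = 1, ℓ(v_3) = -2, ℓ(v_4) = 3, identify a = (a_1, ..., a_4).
a = (1, 4, -1, 0)

Write a = (a_1, ..., a_4) in the standard basis. For each basis vector v_i, ℓ(v_i) = <v_i, a> is a linear equation in the a_j's. Collect the n equations into a matrix system V a = ℓ, where row i of V is v_i (expressed in the standard basis). Since V is invertible (lower-triangular with 1s on the diagonal, up to permutation), solve by back-substitution:
  V =
[[0, 1, 1, 0],
 [1, 0, 0, 0],
 [1, -1, -1, 1],
 [-1, 1, 0, 0]]
  V a = (3, 1, -2, 3)
Solving gives a = (1, 4, -1, 0).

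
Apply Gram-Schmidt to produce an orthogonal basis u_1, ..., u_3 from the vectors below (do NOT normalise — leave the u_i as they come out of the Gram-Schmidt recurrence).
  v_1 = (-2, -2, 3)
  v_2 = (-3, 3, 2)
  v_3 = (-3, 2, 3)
Orthogonal basis:
  u_1 = (-2, -2, 3)
  u_2 = (-39/17, 63/17, 16/17)
  u_3 = (7/26, 35/338, 42/169)

Apply the Gram-Schmidt recurrence
  u_1 = v_1
  u_i = v_i − Σ_{j<i} ((v_i · u_j) / (u_j · u_j)) · u_j.

Step by step this gives:
  u_1 = (-2, -2, 3)
  u_2 = (-39/17, 63/17, 16/17)
  u_3 = (7/26, 35/338, 42/169)

Orthogonality check:
  u_2 · u_1 = 0 (should be 0)
  u_3 · u_1 = 0 (should be 0)
  u_3 · u_2 = 0 (should be 0)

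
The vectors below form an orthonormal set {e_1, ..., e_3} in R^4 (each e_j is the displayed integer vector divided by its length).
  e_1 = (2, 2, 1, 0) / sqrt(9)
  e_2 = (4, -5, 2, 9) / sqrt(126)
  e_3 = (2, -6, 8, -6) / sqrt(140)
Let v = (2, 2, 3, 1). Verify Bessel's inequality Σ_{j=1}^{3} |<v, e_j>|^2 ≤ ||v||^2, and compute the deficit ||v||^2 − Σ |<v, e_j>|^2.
Σ |<v, e_j>|^2 = 31/2; ||v||^2 = 18; deficit = 5/2

Write each e_j = u_j / sqrt(<u_j, u_j>) where u_j is the displayed integer vector. Then <v, e_j> = <v, u_j> / sqrt(<u_j, u_j>), so |<v, e_j>|^2 = <v, u_j>^2 / <u_j, u_j>.
Coefficients: <v, e_1> = 11/sqrt(9), <v, e_2> = 13/sqrt(126), <v, e_3> = 10/sqrt(140).
Square and sum: Σ |<v, e_j>|^2 = 31/2.
Compute ||v||^2 = v·v = 18.
Deficit = 18 − 31/2 = 5/2 ≥ 0, confirming Bessel's inequality. (The deficit equals ||v − Σ <v,e_j> e_j||^2, the squared distance from v to span{e_j}.)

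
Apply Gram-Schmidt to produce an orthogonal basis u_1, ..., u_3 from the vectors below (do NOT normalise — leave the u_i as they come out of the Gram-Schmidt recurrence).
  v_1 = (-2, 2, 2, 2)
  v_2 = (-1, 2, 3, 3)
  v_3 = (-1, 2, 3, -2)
Orthogonal basis:
  u_1 = (-2, 2, 2, 2)
  u_2 = (5/4, -1/4, 3/4, 3/4)
  u_3 = (5/11, 10/11, 25/11, -30/11)

Apply the Gram-Schmidt recurrence
  u_1 = v_1
  u_i = v_i − Σ_{j<i} ((v_i · u_j) / (u_j · u_j)) · u_j.

Step by step this gives:
  u_1 = (-2, 2, 2, 2)
  u_2 = (5/4, -1/4, 3/4, 3/4)
  u_3 = (5/11, 10/11, 25/11, -30/11)

Orthogonality check:
  u_2 · u_1 = 0 (should be 0)
  u_3 · u_1 = 0 (should be 0)
  u_3 · u_2 = 0 (should be 0)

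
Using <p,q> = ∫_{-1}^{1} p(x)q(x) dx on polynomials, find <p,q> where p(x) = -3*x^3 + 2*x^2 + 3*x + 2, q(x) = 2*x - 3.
<p,q> = -72/5

Expand the product: p(x)·q(x) = -6*x^4 + 13*x^3 - 5*x - 6.
∫_{-1}^{1} of each monomial x^k gives [2/(k+1) if k even, 0 if k odd]. Integrating term-by-term (or equivalently evaluating the antiderivative F(x) = -6*x^5/5 + 13*x^4/4 - 5*x^2/2 - 6*x at the endpoints):
  F(1) − F(−1) = -129/20 − (159/20) = -72/5.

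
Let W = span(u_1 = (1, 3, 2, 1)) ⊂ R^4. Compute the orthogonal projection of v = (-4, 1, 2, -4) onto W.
proj_W(v) = (-1/15, -1/5, -2/15, -1/15)

Set up U = [u_1 | ... | u_1] ∈ R^(4×1). The projector onto W = col(U) is P = U (U^T U)^(-1) U^T.
Compute U^T U =
  [15],
and U^T v = (-1).
Solve U^T U · c = U^T v for the coefficients: c = (-1/15). The projection is proj_W(v) = U c.
Check: (v - proj_W(v)) · u_1 = 0  (should be 0).
Result: proj_W(v) = (-1/15, -1/5, -2/15, -1/15).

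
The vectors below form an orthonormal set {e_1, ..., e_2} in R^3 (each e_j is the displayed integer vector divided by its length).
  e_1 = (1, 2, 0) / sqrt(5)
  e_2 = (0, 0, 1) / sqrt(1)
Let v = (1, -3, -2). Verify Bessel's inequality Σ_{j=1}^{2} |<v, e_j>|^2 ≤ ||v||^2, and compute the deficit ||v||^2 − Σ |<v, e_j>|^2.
Σ |<v, e_j>|^2 = 9; ||v||^2 = 14; deficit = 5

Write each e_j = u_j / sqrt(<u_j, u_j>) where u_j is the displayed integer vector. Then <v, e_j> = <v, u_j> / sqrt(<u_j, u_j>), so |<v, e_j>|^2 = <v, u_j>^2 / <u_j, u_j>.
Coefficients: <v, e_1> = -5/sqrt(5), <v, e_2> = -2/sqrt(1).
Square and sum: Σ |<v, e_j>|^2 = 9.
Compute ||v||^2 = v·v = 14.
Deficit = 14 − 9 = 5 ≥ 0, confirming Bessel's inequality. (The deficit equals ||v − Σ <v,e_j> e_j||^2, the squared distance from v to span{e_j}.)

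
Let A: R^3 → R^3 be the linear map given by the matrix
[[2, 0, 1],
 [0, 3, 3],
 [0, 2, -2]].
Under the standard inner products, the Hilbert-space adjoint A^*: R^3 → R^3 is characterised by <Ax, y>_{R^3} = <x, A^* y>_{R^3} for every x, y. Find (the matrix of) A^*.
A^* = A^T =
[[2, 0, 0],
 [0, 3, 2],
 [1, 3, -2]]

For real matrices with standard dot products, the defining identity <Ax, y> = <x, A^* y> gives (Ax)^T y = x^T (A^*) y, i.e. x^T A^T y = x^T (A^*) y. Since this holds for all x, y, we must have A^* = A^T. Therefore
A^* =
[[2, 0, 0],
 [0, 3, 2],
 [1, 3, -2]].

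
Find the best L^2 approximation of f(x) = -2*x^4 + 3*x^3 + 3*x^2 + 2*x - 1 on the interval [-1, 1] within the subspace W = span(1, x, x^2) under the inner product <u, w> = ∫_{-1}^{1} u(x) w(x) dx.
g(x) = 9*x^2/7 + 19*x/5 - 29/35

The best approximation g ∈ W is the orthogonal projection of f onto W. Writing g = a_0 + a_1 x + a_2 x^2, the coefficients solve the normal equations G · a = b where
  G_{ij} = <φ_i, φ_j> and b_i = <f, φ_i>, with φ_0 = 1, φ_1 = x, φ_2 = x^2.
G =
  [2, 0, 2/3]
  [0, 2/3, 0]
  [2/3, 0, 2/5],
b = (-4/5, 38/15, -4/105).
Solving gives a_0 = -29/35, a_1 = 19/5, a_2 = 9/7, so
  g(x) = 9*x^2/7 + 19*x/5 - 29/35.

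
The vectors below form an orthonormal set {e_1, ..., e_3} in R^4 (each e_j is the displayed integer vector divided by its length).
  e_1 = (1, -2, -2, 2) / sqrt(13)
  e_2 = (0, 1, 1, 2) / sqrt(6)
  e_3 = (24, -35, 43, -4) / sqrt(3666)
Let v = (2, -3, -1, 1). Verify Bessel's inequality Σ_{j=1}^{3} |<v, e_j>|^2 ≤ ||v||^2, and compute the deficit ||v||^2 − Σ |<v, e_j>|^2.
Σ |<v, e_j>|^2 = 696/47; ||v||^2 = 15; deficit = 9/47

Write each e_j = u_j / sqrt(<u_j, u_j>) where u_j is the displayed integer vector. Then <v, e_j> = <v, u_j> / sqrt(<u_j, u_j>), so |<v, e_j>|^2 = <v, u_j>^2 / <u_j, u_j>.
Coefficients: <v, e_1> = 12/sqrt(13), <v, e_2> = -2/sqrt(6), <v, e_3> = 106/sqrt(3666).
Square and sum: Σ |<v, e_j>|^2 = 696/47.
Compute ||v||^2 = v·v = 15.
Deficit = 15 − 696/47 = 9/47 ≥ 0, confirming Bessel's inequality. (The deficit equals ||v − Σ <v,e_j> e_j||^2, the squared distance from v to span{e_j}.)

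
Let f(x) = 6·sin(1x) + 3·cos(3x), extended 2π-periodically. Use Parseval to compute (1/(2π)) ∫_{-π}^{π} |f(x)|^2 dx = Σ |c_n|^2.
Σ |c_n|^2 = 45/2

Expand |f|^2 and use orthogonality of {sin(nx), cos(mx)} on [-π, π]:
  ∫_{-π}^{π} sin(nx)^2 dx = π, ∫ cos(mx)^2 dx = π, and cross terms integrate to 0.
So ∫_{-π}^{π} f(x)^2 dx = 6^2 · π + 3^2 · π = (36 + 9)π.
Divide by 2π: (36 + 9)/2 = 45/2.
By Parseval, this equals Σ |c_n|^2.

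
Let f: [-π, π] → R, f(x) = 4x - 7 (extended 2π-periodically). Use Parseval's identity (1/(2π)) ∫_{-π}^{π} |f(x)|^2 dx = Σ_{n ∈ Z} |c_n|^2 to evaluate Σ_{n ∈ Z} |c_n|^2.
Σ |c_n|^2 = 16π^2/3 + 49

Expand and integrate term by term over [-π, π]:
  ∫ (4x)^2 dx = 16·(2π^3/3); ∫ 2·4·(-7)·x dx = 0 (odd integrand); ∫ (-7)^2 dx = 49·2π.
So (1/(2π)) ∫_{-π}^{π} (4x - 7)^2 dx = 16π^2/3 + 49 = 16π^2/3 + 49.
Parseval ⇒ Σ |c_n|^2 = 16π^2/3 + 49.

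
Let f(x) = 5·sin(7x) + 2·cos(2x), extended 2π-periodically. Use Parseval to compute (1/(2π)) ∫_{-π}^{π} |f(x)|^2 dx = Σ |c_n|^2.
Σ |c_n|^2 = 29/2

Expand |f|^2 and use orthogonality of {sin(nx), cos(mx)} on [-π, π]:
  ∫_{-π}^{π} sin(nx)^2 dx = π, ∫ cos(mx)^2 dx = π, and cross terms integrate to 0.
So ∫_{-π}^{π} f(x)^2 dx = 5^2 · π + 2^2 · π = (25 + 4)π.
Divide by 2π: (25 + 4)/2 = 29/2.
By Parseval, this equals Σ |c_n|^2.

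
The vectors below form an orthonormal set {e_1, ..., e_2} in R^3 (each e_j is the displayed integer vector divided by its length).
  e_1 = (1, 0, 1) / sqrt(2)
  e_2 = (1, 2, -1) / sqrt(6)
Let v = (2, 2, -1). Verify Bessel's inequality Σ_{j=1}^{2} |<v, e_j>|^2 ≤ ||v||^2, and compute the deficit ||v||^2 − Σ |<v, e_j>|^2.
Σ |<v, e_j>|^2 = 26/3; ||v||^2 = 9; deficit = 1/3

Write each e_j = u_j / sqrt(<u_j, u_j>) where u_j is the displayed integer vector. Then <v, e_j> = <v, u_j> / sqrt(<u_j, u_j>), so |<v, e_j>|^2 = <v, u_j>^2 / <u_j, u_j>.
Coefficients: <v, e_1> = 1/sqrt(2), <v, e_2> = 7/sqrt(6).
Square and sum: Σ |<v, e_j>|^2 = 26/3.
Compute ||v||^2 = v·v = 9.
Deficit = 9 − 26/3 = 1/3 ≥ 0, confirming Bessel's inequality. (The deficit equals ||v − Σ <v,e_j> e_j||^2, the squared distance from v to span{e_j}.)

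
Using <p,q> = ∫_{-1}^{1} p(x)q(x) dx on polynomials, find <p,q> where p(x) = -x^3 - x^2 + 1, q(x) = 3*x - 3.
<p,q> = -26/5

Expand the product: p(x)·q(x) = -3*x^4 + 3*x^2 + 3*x - 3.
∫_{-1}^{1} of each monomial x^k gives [2/(k+1) if k even, 0 if k odd]. Integrating term-by-term (or equivalently evaluating the antiderivative F(x) = -3*x^5/5 + x^3 + 3*x^2/2 - 3*x at the endpoints):
  F(1) − F(−1) = -11/10 − (41/10) = -26/5.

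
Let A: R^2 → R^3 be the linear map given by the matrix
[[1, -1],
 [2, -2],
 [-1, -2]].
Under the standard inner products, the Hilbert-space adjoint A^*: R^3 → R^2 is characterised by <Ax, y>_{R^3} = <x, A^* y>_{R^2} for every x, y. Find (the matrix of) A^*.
A^* = A^T =
[[1, 2, -1],
 [-1, -2, -2]]

For real matrices with standard dot products, the defining identity <Ax, y> = <x, A^* y> gives (Ax)^T y = x^T (A^*) y, i.e. x^T A^T y = x^T (A^*) y. Since this holds for all x, y, we must have A^* = A^T. Therefore
A^* =
[[1, 2, -1],
 [-1, -2, -2]].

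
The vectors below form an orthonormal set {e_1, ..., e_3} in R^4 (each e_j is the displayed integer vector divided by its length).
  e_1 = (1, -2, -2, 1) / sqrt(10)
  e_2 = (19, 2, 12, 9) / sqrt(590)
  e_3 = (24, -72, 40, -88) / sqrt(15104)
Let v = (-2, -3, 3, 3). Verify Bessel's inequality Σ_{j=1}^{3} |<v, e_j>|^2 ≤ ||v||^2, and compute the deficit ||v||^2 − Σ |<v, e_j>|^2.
Σ |<v, e_j>|^2 = 3/4; ||v||^2 = 31; deficit = 121/4

Write each e_j = u_j / sqrt(<u_j, u_j>) where u_j is the displayed integer vector. Then <v, e_j> = <v, u_j> / sqrt(<u_j, u_j>), so |<v, e_j>|^2 = <v, u_j>^2 / <u_j, u_j>.
Coefficients: <v, e_1> = 1/sqrt(10), <v, e_2> = 19/sqrt(590), <v, e_3> = 24/sqrt(15104).
Square and sum: Σ |<v, e_j>|^2 = 3/4.
Compute ||v||^2 = v·v = 31.
Deficit = 31 − 3/4 = 121/4 ≥ 0, confirming Bessel's inequality. (The deficit equals ||v − Σ <v,e_j> e_j||^2, the squared distance from v to span{e_j}.)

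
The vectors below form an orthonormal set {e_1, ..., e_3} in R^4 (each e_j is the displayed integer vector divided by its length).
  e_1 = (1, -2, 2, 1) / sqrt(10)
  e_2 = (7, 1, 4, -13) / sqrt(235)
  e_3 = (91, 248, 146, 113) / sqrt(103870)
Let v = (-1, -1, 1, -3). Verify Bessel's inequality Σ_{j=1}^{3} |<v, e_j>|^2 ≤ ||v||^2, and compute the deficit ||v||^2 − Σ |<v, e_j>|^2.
Σ |<v, e_j>|^2 = 8771/1105; ||v||^2 = 12; deficit = 4489/1105

Write each e_j = u_j / sqrt(<u_j, u_j>) where u_j is the displayed integer vector. Then <v, e_j> = <v, u_j> / sqrt(<u_j, u_j>), so |<v, e_j>|^2 = <v, u_j>^2 / <u_j, u_j>.
Coefficients: <v, e_1> = 0/sqrt(10), <v, e_2> = 35/sqrt(235), <v, e_3> = -532/sqrt(103870).
Square and sum: Σ |<v, e_j>|^2 = 8771/1105.
Compute ||v||^2 = v·v = 12.
Deficit = 12 − 8771/1105 = 4489/1105 ≥ 0, confirming Bessel's inequality. (The deficit equals ||v − Σ <v,e_j> e_j||^2, the squared distance from v to span{e_j}.)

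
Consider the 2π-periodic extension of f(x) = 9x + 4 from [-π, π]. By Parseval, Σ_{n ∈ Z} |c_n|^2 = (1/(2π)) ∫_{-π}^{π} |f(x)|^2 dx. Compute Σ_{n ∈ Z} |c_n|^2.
Σ |c_n|^2 = 27π^2 + 16

Expand and integrate term by term over [-π, π]:
  ∫ (9x)^2 dx = 81·(2π^3/3); ∫ 2·9·(4)·x dx = 0 (odd integrand); ∫ 4^2 dx = 16·2π.
So (1/(2π)) ∫_{-π}^{π} (9x + 4)^2 dx = 81π^2/3 + 16 = 27π^2 + 16.
Parseval ⇒ Σ |c_n|^2 = 27π^2 + 16.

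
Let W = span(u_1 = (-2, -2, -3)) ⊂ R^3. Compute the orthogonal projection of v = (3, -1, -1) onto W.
proj_W(v) = (2/17, 2/17, 3/17)

Set up U = [u_1 | ... | u_1] ∈ R^(3×1). The projector onto W = col(U) is P = U (U^T U)^(-1) U^T.
Compute U^T U =
  [17],
and U^T v = (-1).
Solve U^T U · c = U^T v for the coefficients: c = (-1/17). The projection is proj_W(v) = U c.
Check: (v - proj_W(v)) · u_1 = 0  (should be 0).
Result: proj_W(v) = (2/17, 2/17, 3/17).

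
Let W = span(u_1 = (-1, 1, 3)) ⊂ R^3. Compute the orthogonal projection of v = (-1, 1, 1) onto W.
proj_W(v) = (-5/11, 5/11, 15/11)

Set up U = [u_1 | ... | u_1] ∈ R^(3×1). The projector onto W = col(U) is P = U (U^T U)^(-1) U^T.
Compute U^T U =
  [11],
and U^T v = (5).
Solve U^T U · c = U^T v for the coefficients: c = (5/11). The projection is proj_W(v) = U c.
Check: (v - proj_W(v)) · u_1 = 0  (should be 0).
Result: proj_W(v) = (-5/11, 5/11, 15/11).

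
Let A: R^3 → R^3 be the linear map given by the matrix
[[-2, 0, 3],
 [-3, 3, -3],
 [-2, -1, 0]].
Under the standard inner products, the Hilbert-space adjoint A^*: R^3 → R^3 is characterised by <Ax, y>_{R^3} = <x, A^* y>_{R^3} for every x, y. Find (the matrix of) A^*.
A^* = A^T =
[[-2, -3, -2],
 [0, 3, -1],
 [3, -3, 0]]

For real matrices with standard dot products, the defining identity <Ax, y> = <x, A^* y> gives (Ax)^T y = x^T (A^*) y, i.e. x^T A^T y = x^T (A^*) y. Since this holds for all x, y, we must have A^* = A^T. Therefore
A^* =
[[-2, -3, -2],
 [0, 3, -1],
 [3, -3, 0]].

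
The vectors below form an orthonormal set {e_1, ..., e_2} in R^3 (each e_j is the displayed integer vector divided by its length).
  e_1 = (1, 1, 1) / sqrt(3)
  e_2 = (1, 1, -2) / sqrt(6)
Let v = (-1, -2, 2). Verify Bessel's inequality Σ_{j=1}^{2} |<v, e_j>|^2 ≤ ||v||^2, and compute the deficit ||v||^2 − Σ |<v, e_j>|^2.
Σ |<v, e_j>|^2 = 17/2; ||v||^2 = 9; deficit = 1/2

Write each e_j = u_j / sqrt(<u_j, u_j>) where u_j is the displayed integer vector. Then <v, e_j> = <v, u_j> / sqrt(<u_j, u_j>), so |<v, e_j>|^2 = <v, u_j>^2 / <u_j, u_j>.
Coefficients: <v, e_1> = -1/sqrt(3), <v, e_2> = -7/sqrt(6).
Square and sum: Σ |<v, e_j>|^2 = 17/2.
Compute ||v||^2 = v·v = 9.
Deficit = 9 − 17/2 = 1/2 ≥ 0, confirming Bessel's inequality. (The deficit equals ||v − Σ <v,e_j> e_j||^2, the squared distance from v to span{e_j}.)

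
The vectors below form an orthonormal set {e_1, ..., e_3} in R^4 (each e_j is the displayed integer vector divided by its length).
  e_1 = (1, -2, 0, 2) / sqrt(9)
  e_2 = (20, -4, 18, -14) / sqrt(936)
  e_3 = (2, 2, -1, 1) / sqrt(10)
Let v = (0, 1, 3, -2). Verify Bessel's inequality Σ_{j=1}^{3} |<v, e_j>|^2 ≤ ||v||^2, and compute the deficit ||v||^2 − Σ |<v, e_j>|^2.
Σ |<v, e_j>|^2 = 57/5; ||v||^2 = 14; deficit = 13/5

Write each e_j = u_j / sqrt(<u_j, u_j>) where u_j is the displayed integer vector. Then <v, e_j> = <v, u_j> / sqrt(<u_j, u_j>), so |<v, e_j>|^2 = <v, u_j>^2 / <u_j, u_j>.
Coefficients: <v, e_1> = -6/sqrt(9), <v, e_2> = 78/sqrt(936), <v, e_3> = -3/sqrt(10).
Square and sum: Σ |<v, e_j>|^2 = 57/5.
Compute ||v||^2 = v·v = 14.
Deficit = 14 − 57/5 = 13/5 ≥ 0, confirming Bessel's inequality. (The deficit equals ||v − Σ <v,e_j> e_j||^2, the squared distance from v to span{e_j}.)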